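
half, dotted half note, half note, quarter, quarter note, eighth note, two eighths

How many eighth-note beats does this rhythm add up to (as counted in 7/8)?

One eighth-note beat = 2 sixteenth notes.
In sixteenth notes: half = 8; dotted half note = 12; half note = 8; quarter = 4; quarter note = 4; eighth note = 2; eighth = 2; eighth = 2.
Total: 8 + 12 + 8 + 4 + 4 + 2 + 2 + 2 = 42.
42 ÷ 2 = 21 beats.

21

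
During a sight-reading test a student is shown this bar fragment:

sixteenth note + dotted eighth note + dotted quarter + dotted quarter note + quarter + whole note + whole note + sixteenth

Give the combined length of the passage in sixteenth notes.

53

Each duration in sixteenth notes: sixteenth note = 1; dotted eighth note = 3; dotted quarter = 6; dotted quarter note = 6; quarter = 4; whole note = 16; whole note = 16; sixteenth = 1.
Sum: 1 + 3 + 6 + 6 + 4 + 16 + 16 + 1 = 53 sixteenth notes.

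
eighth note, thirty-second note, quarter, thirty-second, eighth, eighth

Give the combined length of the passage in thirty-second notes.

22

In thirty-second notes: eighth note = 4; thirty-second note = 1; quarter = 8; thirty-second = 1; eighth = 4; eighth = 4.
Sum: 4 + 1 + 8 + 1 + 4 + 4 = 22 thirty-second notes.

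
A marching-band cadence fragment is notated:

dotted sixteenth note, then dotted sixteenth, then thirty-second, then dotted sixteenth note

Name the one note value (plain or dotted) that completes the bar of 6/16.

sixteenth note

The bar of 6/16 = 12 thirty-second notes.
In thirty-second notes: dotted sixteenth note = 3; dotted sixteenth = 3; thirty-second = 1; dotted sixteenth note = 3.
Altogether 3 + 3 + 1 + 3 = 10.
Remaining: 12 − 10 = 2 thirty-second notes, which is a sixteenth note.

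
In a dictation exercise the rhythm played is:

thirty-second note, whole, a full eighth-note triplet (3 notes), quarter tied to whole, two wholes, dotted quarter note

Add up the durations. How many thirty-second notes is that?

157

In thirty-second notes: thirty-second note = 1; whole = 32; a full eighth-note triplet (3 notes) (three triplet eighths span one quarter) = 8; quarter tied to whole (quarter + whole) = 40; whole = 32; whole = 32; dotted quarter note = 12.
Total: 1 + 32 + 8 + 40 + 32 + 32 + 12 = 157 thirty-second notes.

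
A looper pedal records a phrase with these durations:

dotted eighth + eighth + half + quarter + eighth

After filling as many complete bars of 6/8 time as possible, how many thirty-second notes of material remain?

14

One bar of 6/8 = 12 sixteenth notes.
Convert each value to sixteenth notes: dotted eighth = 3; eighth = 2; half = 8; quarter = 4; eighth = 2.
Total: 3 + 2 + 8 + 4 + 2 = 19.
19 ÷ 12 = 1 complete bar with 7 sixteenth notes remaining = 14 thirty-second notes.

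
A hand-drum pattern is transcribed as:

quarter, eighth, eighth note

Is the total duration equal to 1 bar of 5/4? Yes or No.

No

One bar of 5/4 = 10 eighth notes.
Convert each value to eighth notes: quarter = 2; eighth = 1; eighth note = 1.
Altogether 2 + 1 + 1 = 4.
4 falls short of 10, so the answer is No.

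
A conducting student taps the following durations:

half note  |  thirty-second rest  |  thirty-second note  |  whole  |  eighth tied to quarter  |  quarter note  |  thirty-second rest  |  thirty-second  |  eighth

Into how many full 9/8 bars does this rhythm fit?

One bar of 9/8 = 36 thirty-second notes.
Convert each value to thirty-second notes: half note = 16; thirty-second rest = 1; thirty-second note = 1; whole = 32; eighth tied to quarter (eighth + quarter) = 12; quarter note = 8; thirty-second rest = 1; thirty-second = 1; eighth = 4.
Altogether 16 + 1 + 1 + 32 + 12 + 8 + 1 + 1 + 4 = 76.
76 ÷ 36 = 2 complete bars with 4 left over.

2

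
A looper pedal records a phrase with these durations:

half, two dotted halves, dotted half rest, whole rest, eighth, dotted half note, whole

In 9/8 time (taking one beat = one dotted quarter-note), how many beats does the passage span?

15

One dotted quarter-note beat = 3 eighth notes.
Express everything in eighth notes: half = 4; dotted half = 6; dotted half = 6; dotted half rest = 6; whole rest = 8; eighth = 1; dotted half note = 6; whole = 8.
Adding: 4 + 6 + 6 + 6 + 8 + 1 + 6 + 8 = 45.
45 ÷ 3 = 15 beats.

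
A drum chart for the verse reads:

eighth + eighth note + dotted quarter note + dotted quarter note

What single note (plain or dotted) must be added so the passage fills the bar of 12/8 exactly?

half note

The bar of 12/8 = 12 eighth notes.
Working in eighth notes: eighth = 1; eighth note = 1; dotted quarter note = 3; dotted quarter note = 3.
Adding: 1 + 1 + 3 + 3 = 8.
Remaining: 12 − 8 = 4 eighth notes, which is a half note.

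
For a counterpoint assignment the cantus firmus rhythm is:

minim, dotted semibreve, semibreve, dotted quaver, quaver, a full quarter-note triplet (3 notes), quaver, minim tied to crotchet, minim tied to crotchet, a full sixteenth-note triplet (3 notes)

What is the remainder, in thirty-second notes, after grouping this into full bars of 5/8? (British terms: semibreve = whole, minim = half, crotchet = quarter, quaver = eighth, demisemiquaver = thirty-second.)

18

One bar of 5/8 = 10 sixteenth notes.
Each duration in sixteenth notes: minim = 8; dotted semibreve = 24; semibreve = 16; dotted quaver = 3; quaver = 2; a full quarter-note triplet (3 notes) (three triplet quarters span one half) = 8; quaver = 2; minim tied to crotchet (minim + crotchet) = 12; minim tied to crotchet (minim + crotchet) = 12; a full sixteenth-note triplet (3 notes) (three triplet sixteenths span one eighth) = 2.
Total: 8 + 24 + 16 + 3 + 2 + 8 + 2 + 12 + 12 + 2 = 89.
89 ÷ 10 = 8 complete bars with 9 sixteenth notes remaining = 18 thirty-second notes.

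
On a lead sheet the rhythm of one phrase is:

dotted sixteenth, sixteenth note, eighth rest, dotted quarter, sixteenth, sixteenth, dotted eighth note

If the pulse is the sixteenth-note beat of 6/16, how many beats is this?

One sixteenth-note beat = 2 thirty-second notes.
Working in thirty-second notes: dotted sixteenth = 3; sixteenth note = 2; eighth rest = 4; dotted quarter = 12; sixteenth = 2; sixteenth = 2; dotted eighth note = 6.
Total: 3 + 2 + 4 + 12 + 2 + 2 + 6 = 31.
31 ÷ 2 = 15.5 beats.

15.5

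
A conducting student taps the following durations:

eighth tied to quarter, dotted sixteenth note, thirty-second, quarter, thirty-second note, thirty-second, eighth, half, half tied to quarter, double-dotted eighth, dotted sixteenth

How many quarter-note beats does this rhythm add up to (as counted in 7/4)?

One quarter-note beat = 8 thirty-second notes.
Express everything in thirty-second notes: eighth tied to quarter (eighth + quarter) = 12; dotted sixteenth note = 3; thirty-second = 1; quarter = 8; thirty-second note = 1; thirty-second = 1; eighth = 4; half = 16; half tied to quarter (half + quarter) = 24; double-dotted eighth = 7; dotted sixteenth = 3.
Adding: 12 + 3 + 1 + 8 + 1 + 1 + 4 + 16 + 24 + 7 + 3 = 80.
80 ÷ 8 = 10 beats.

10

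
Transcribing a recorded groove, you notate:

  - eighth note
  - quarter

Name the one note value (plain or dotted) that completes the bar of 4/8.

The bar of 4/8 = 4 eighth notes.
Convert each value to eighth notes: eighth note = 1; quarter = 2.
Adding: 1 + 2 = 3.
Remaining: 4 − 3 = 1 eighth note, which is a eighth note.

eighth note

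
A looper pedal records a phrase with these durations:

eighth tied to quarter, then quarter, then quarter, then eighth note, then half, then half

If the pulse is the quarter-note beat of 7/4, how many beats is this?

8

One quarter-note beat = 2 eighth notes.
Working in eighth notes: eighth tied to quarter (eighth + quarter) = 3; quarter = 2; quarter = 2; eighth note = 1; half = 4; half = 4.
Adding: 3 + 2 + 2 + 1 + 4 + 4 = 16.
16 ÷ 2 = 8 beats.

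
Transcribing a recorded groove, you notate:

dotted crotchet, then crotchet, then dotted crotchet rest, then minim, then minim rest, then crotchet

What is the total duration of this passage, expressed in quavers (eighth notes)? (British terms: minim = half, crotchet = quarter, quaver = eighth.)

18

Express everything in eighth notes: dotted crotchet = 3; crotchet = 2; dotted crotchet rest = 3; minim = 4; minim rest = 4; crotchet = 2.
Adding: 3 + 2 + 3 + 4 + 4 + 2 = 18 eighth notes.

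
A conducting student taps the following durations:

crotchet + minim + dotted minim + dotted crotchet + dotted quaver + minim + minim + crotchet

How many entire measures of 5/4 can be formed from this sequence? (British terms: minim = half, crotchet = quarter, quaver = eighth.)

One bar of 5/4 = 20 sixteenth notes.
In sixteenth notes: crotchet = 4; minim = 8; dotted minim = 12; dotted crotchet = 6; dotted quaver = 3; minim = 8; minim = 8; crotchet = 4.
Total: 4 + 8 + 12 + 6 + 3 + 8 + 8 + 4 = 53.
53 ÷ 20 = 2 complete bars with 13 left over.

2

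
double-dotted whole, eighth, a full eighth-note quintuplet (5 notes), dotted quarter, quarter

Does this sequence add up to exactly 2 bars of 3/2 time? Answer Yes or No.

Yes

One bar of 3/2 = 12 eighth notes, so 2 bars = 24.
Each duration in eighth notes: double-dotted whole = 14; eighth = 1; a full eighth-note quintuplet (5 notes) (five quintuplet eighths span one half) = 4; dotted quarter = 3; quarter = 2.
Sum: 14 + 1 + 4 + 3 + 2 = 24.
24 equals 24, so the answer is Yes.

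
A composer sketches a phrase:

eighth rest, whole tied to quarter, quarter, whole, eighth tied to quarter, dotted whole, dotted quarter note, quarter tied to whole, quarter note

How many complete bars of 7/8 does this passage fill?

One bar of 7/8 = 7 eighth notes.
Each duration in eighth notes: eighth rest = 1; whole tied to quarter (whole + quarter) = 10; quarter = 2; whole = 8; eighth tied to quarter (eighth + quarter) = 3; dotted whole = 12; dotted quarter note = 3; quarter tied to whole (quarter + whole) = 10; quarter note = 2.
Total: 1 + 10 + 2 + 8 + 3 + 12 + 3 + 10 + 2 = 51.
51 ÷ 7 = 7 complete bars with 2 left over.

7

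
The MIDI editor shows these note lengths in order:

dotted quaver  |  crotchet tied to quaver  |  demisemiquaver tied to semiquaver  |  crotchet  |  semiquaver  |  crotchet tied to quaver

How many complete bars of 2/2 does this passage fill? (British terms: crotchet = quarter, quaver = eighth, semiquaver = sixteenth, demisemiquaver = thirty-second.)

One bar of 2/2 = 32 thirty-second notes.
Convert each value to thirty-second notes: dotted quaver = 6; crotchet tied to quaver (crotchet + quaver) = 12; demisemiquaver tied to semiquaver (demisemiquaver + semiquaver) = 3; crotchet = 8; semiquaver = 2; crotchet tied to quaver (crotchet + quaver) = 12.
Total: 6 + 12 + 3 + 8 + 2 + 12 = 43.
43 ÷ 32 = 1 complete bar with 11 left over.

1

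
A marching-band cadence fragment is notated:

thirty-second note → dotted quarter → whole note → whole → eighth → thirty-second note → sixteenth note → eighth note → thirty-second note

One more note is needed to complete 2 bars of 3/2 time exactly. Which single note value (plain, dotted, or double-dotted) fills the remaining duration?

double-dotted eighth note

2 bars of 3/2 = 96 thirty-second notes.
Working in thirty-second notes: thirty-second note = 1; dotted quarter = 12; whole note = 32; whole = 32; eighth = 4; thirty-second note = 1; sixteenth note = 2; eighth note = 4; thirty-second note = 1.
Adding: 1 + 12 + 32 + 32 + 4 + 1 + 2 + 4 + 1 = 89.
Remaining: 96 − 89 = 7 thirty-second notes, which is a double-dotted eighth note.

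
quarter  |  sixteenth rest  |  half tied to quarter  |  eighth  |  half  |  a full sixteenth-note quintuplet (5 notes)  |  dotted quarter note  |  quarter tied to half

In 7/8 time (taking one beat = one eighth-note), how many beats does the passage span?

One eighth-note beat = 2 sixteenth notes.
In sixteenth notes: quarter = 4; sixteenth rest = 1; half tied to quarter (half + quarter) = 12; eighth = 2; half = 8; a full sixteenth-note quintuplet (5 notes) (five quintuplet sixteenths span one quarter) = 4; dotted quarter note = 6; quarter tied to half (quarter + half) = 12.
Sum: 4 + 1 + 12 + 2 + 8 + 4 + 6 + 12 = 49.
49 ÷ 2 = 24.5 beats.

24.5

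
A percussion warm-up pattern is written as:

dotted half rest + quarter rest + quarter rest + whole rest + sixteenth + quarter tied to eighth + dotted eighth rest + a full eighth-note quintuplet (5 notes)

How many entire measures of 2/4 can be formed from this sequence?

6

One bar of 2/4 = 8 sixteenth notes.
Each duration in sixteenth notes: dotted half rest = 12; quarter rest = 4; quarter rest = 4; whole rest = 16; sixteenth = 1; quarter tied to eighth (quarter + eighth) = 6; dotted eighth rest = 3; a full eighth-note quintuplet (5 notes) (five quintuplet eighths span one half) = 8.
Altogether 12 + 4 + 4 + 16 + 1 + 6 + 3 + 8 = 54.
54 ÷ 8 = 6 complete bars with 6 left over.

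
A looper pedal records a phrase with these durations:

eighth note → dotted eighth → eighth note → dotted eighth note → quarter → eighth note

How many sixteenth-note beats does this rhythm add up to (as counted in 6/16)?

16

One sixteenth-note beat = 2 thirty-second notes.
In thirty-second notes: eighth note = 4; dotted eighth = 6; eighth note = 4; dotted eighth note = 6; quarter = 8; eighth note = 4.
Altogether 4 + 6 + 4 + 6 + 8 + 4 = 32.
32 ÷ 2 = 16 beats.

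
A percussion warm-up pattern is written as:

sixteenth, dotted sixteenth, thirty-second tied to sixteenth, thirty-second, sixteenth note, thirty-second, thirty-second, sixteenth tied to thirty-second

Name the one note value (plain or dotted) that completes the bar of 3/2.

whole note

The bar of 3/2 = 48 thirty-second notes.
Convert each value to thirty-second notes: sixteenth = 2; dotted sixteenth = 3; thirty-second tied to sixteenth (thirty-second + sixteenth) = 3; thirty-second = 1; sixteenth note = 2; thirty-second = 1; thirty-second = 1; sixteenth tied to thirty-second (sixteenth + thirty-second) = 3.
Altogether 2 + 3 + 3 + 1 + 2 + 1 + 1 + 3 = 16.
Remaining: 48 − 16 = 32 thirty-second notes, which is a whole note.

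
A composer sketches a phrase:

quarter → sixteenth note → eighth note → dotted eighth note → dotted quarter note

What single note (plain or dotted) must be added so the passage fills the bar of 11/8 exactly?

dotted quarter note

The bar of 11/8 = 22 sixteenth notes.
Convert each value to sixteenth notes: quarter = 4; sixteenth note = 1; eighth note = 2; dotted eighth note = 3; dotted quarter note = 6.
Total: 4 + 1 + 2 + 3 + 6 = 16.
Remaining: 22 − 16 = 6 sixteenth notes, which is a dotted quarter note.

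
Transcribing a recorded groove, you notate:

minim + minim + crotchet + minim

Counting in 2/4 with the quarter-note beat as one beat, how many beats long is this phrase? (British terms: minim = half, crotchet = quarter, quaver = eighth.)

One quarter-note beat = 2 eighth notes.
Each duration in eighth notes: minim = 4; minim = 4; crotchet = 2; minim = 4.
Altogether 4 + 4 + 2 + 4 = 14.
14 ÷ 2 = 7 beats.

7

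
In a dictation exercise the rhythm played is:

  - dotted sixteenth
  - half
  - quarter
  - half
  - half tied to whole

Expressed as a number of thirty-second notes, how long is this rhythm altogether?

Convert each value to thirty-second notes: dotted sixteenth = 3; half = 16; quarter = 8; half = 16; half tied to whole (half + whole) = 48.
Adding: 3 + 16 + 8 + 16 + 48 = 91 thirty-second notes.

91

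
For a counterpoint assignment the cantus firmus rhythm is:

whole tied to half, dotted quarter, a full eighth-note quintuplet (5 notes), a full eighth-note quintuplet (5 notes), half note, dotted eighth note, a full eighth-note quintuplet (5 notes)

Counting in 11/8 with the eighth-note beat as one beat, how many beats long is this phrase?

One eighth-note beat = 2 sixteenth notes.
In sixteenth notes: whole tied to half (whole + half) = 24; dotted quarter = 6; a full eighth-note quintuplet (5 notes) (five quintuplet eighths span one half) = 8; a full eighth-note quintuplet (5 notes) (five quintuplet eighths span one half) = 8; half note = 8; dotted eighth note = 3; a full eighth-note quintuplet (5 notes) (five quintuplet eighths span one half) = 8.
Total: 24 + 6 + 8 + 8 + 8 + 3 + 8 = 65.
65 ÷ 2 = 32.5 beats.

32.5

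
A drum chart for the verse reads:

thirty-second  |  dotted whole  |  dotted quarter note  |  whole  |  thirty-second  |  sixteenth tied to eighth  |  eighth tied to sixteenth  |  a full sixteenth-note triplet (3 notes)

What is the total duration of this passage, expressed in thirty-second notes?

110

In thirty-second notes: thirty-second = 1; dotted whole = 48; dotted quarter note = 12; whole = 32; thirty-second = 1; sixteenth tied to eighth (sixteenth + eighth) = 6; eighth tied to sixteenth (eighth + sixteenth) = 6; a full sixteenth-note triplet (3 notes) (three triplet sixteenths span one eighth) = 4.
Adding: 1 + 48 + 12 + 32 + 1 + 6 + 6 + 4 = 110 thirty-second notes.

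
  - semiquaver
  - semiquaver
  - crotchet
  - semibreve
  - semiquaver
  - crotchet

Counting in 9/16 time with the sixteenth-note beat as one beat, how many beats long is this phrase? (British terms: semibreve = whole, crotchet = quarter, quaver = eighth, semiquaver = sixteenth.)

One sixteenth-note beat = 2 thirty-second notes.
Working in thirty-second notes: semiquaver = 2; semiquaver = 2; crotchet = 8; semibreve = 32; semiquaver = 2; crotchet = 8.
Total: 2 + 2 + 8 + 32 + 2 + 8 = 54.
54 ÷ 2 = 27 beats.

27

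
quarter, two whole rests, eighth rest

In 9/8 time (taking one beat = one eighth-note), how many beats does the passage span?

19

One eighth-note beat = 2 sixteenth notes.
Convert each value to sixteenth notes: quarter = 4; whole rest = 16; whole rest = 16; eighth rest = 2.
Adding: 4 + 16 + 16 + 2 = 38.
38 ÷ 2 = 19 beats.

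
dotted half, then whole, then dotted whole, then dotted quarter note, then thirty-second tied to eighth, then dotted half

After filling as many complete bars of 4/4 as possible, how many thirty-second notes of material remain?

17

One bar of 4/4 = 32 thirty-second notes.
Express everything in thirty-second notes: dotted half = 24; whole = 32; dotted whole = 48; dotted quarter note = 12; thirty-second tied to eighth (thirty-second + eighth) = 5; dotted half = 24.
Total: 24 + 32 + 48 + 12 + 5 + 24 = 145.
145 ÷ 32 = 4 complete bars with 17 thirty-second notes remaining.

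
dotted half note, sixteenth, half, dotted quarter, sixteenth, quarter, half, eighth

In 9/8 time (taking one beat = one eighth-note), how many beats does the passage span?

21

One eighth-note beat = 2 sixteenth notes.
Express everything in sixteenth notes: dotted half note = 12; sixteenth = 1; half = 8; dotted quarter = 6; sixteenth = 1; quarter = 4; half = 8; eighth = 2.
Adding: 12 + 1 + 8 + 6 + 1 + 4 + 8 + 2 = 42.
42 ÷ 2 = 21 beats.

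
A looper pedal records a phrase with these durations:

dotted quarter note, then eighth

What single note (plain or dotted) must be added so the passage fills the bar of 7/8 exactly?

dotted quarter note

The bar of 7/8 = 7 eighth notes.
Convert each value to eighth notes: dotted quarter note = 3; eighth = 1.
Sum: 3 + 1 = 4.
Remaining: 7 − 4 = 3 eighth notes, which is a dotted quarter note.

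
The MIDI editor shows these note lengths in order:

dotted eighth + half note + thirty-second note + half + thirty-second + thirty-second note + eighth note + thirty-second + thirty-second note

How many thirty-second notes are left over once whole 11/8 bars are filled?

One bar of 11/8 = 44 thirty-second notes.
Express everything in thirty-second notes: dotted eighth = 6; half note = 16; thirty-second note = 1; half = 16; thirty-second = 1; thirty-second note = 1; eighth note = 4; thirty-second = 1; thirty-second note = 1.
Adding: 6 + 16 + 1 + 16 + 1 + 1 + 4 + 1 + 1 = 47.
47 ÷ 44 = 1 complete bar with 3 thirty-second notes remaining.

3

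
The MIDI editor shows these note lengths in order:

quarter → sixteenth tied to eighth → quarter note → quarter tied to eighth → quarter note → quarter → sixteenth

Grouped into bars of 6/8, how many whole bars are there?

One bar of 6/8 = 12 sixteenth notes.
Convert each value to sixteenth notes: quarter = 4; sixteenth tied to eighth (sixteenth + eighth) = 3; quarter note = 4; quarter tied to eighth (quarter + eighth) = 6; quarter note = 4; quarter = 4; sixteenth = 1.
Total: 4 + 3 + 4 + 6 + 4 + 4 + 1 = 26.
26 ÷ 12 = 2 complete bars with 2 left over.

2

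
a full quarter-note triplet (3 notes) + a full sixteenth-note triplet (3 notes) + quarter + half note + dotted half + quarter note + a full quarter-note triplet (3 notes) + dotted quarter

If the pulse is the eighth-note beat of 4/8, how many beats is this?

26

One eighth-note beat = 2 sixteenth notes.
Convert each value to sixteenth notes: a full quarter-note triplet (3 notes) (three triplet quarters span one half) = 8; a full sixteenth-note triplet (3 notes) (three triplet sixteenths span one eighth) = 2; quarter = 4; half note = 8; dotted half = 12; quarter note = 4; a full quarter-note triplet (3 notes) (three triplet quarters span one half) = 8; dotted quarter = 6.
Altogether 8 + 2 + 4 + 8 + 12 + 4 + 8 + 6 = 52.
52 ÷ 2 = 26 beats.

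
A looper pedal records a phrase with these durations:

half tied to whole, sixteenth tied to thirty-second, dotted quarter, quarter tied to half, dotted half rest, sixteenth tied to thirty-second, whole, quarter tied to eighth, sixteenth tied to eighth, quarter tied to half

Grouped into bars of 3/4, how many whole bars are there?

One bar of 3/4 = 24 thirty-second notes.
Express everything in thirty-second notes: half tied to whole (half + whole) = 48; sixteenth tied to thirty-second (sixteenth + thirty-second) = 3; dotted quarter = 12; quarter tied to half (quarter + half) = 24; dotted half rest = 24; sixteenth tied to thirty-second (sixteenth + thirty-second) = 3; whole = 32; quarter tied to eighth (quarter + eighth) = 12; sixteenth tied to eighth (sixteenth + eighth) = 6; quarter tied to half (quarter + half) = 24.
Adding: 48 + 3 + 12 + 24 + 24 + 3 + 32 + 12 + 6 + 24 = 188.
188 ÷ 24 = 7 complete bars with 20 left over.

7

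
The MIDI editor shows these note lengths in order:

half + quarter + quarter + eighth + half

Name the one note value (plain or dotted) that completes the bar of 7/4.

eighth note

The bar of 7/4 = 14 eighth notes.
In eighth notes: half = 4; quarter = 2; quarter = 2; eighth = 1; half = 4.
Sum: 4 + 2 + 2 + 1 + 4 = 13.
Remaining: 14 − 13 = 1 eighth note, which is a eighth note.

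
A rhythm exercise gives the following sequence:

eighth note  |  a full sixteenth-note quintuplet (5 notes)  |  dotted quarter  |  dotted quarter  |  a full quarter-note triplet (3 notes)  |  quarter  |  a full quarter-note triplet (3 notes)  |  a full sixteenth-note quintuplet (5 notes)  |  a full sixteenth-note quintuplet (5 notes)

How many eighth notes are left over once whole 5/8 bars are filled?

One bar of 5/8 = 5 eighth notes.
Express everything in eighth notes: eighth note = 1; a full sixteenth-note quintuplet (5 notes) (five quintuplet sixteenths span one quarter) = 2; dotted quarter = 3; dotted quarter = 3; a full quarter-note triplet (3 notes) (three triplet quarters span one half) = 4; quarter = 2; a full quarter-note triplet (3 notes) (three triplet quarters span one half) = 4; a full sixteenth-note quintuplet (5 notes) (five quintuplet sixteenths span one quarter) = 2; a full sixteenth-note quintuplet (5 notes) (five quintuplet sixteenths span one quarter) = 2.
Sum: 1 + 2 + 3 + 3 + 4 + 2 + 4 + 2 + 2 = 23.
23 ÷ 5 = 4 complete bars with 3 eighth notes remaining.

3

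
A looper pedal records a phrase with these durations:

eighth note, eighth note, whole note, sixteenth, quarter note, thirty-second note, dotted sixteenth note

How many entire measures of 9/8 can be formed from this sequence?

One bar of 9/8 = 36 thirty-second notes.
Working in thirty-second notes: eighth note = 4; eighth note = 4; whole note = 32; sixteenth = 2; quarter note = 8; thirty-second note = 1; dotted sixteenth note = 3.
Adding: 4 + 4 + 32 + 2 + 8 + 1 + 3 = 54.
54 ÷ 36 = 1 complete bar with 18 left over.

1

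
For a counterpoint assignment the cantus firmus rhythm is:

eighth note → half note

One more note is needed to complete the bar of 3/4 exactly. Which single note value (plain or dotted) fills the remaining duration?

The bar of 3/4 = 6 eighth notes.
Express everything in eighth notes: eighth note = 1; half note = 4.
Altogether 1 + 4 = 5.
Remaining: 6 − 5 = 1 eighth note, which is a eighth note.

eighth note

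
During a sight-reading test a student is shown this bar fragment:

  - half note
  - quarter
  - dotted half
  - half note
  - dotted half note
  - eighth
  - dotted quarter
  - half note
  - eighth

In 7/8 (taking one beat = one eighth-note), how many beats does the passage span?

One eighth-note beat = 2 sixteenth notes.
Convert each value to sixteenth notes: half note = 8; quarter = 4; dotted half = 12; half note = 8; dotted half note = 12; eighth = 2; dotted quarter = 6; half note = 8; eighth = 2.
Total: 8 + 4 + 12 + 8 + 12 + 2 + 6 + 8 + 2 = 62.
62 ÷ 2 = 31 beats.

31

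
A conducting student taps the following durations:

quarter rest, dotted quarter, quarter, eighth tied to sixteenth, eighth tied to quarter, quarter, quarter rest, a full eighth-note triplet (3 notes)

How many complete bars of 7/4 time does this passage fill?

One bar of 7/4 = 28 sixteenth notes.
Working in sixteenth notes: quarter rest = 4; dotted quarter = 6; quarter = 4; eighth tied to sixteenth (eighth + sixteenth) = 3; eighth tied to quarter (eighth + quarter) = 6; quarter = 4; quarter rest = 4; a full eighth-note triplet (3 notes) (three triplet eighths span one quarter) = 4.
Adding: 4 + 6 + 4 + 3 + 6 + 4 + 4 + 4 = 35.
35 ÷ 28 = 1 complete bar with 7 left over.

1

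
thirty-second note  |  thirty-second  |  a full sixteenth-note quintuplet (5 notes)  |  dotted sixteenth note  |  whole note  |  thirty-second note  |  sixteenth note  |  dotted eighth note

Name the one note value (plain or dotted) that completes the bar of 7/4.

The bar of 7/4 = 56 thirty-second notes.
In thirty-second notes: thirty-second note = 1; thirty-second = 1; a full sixteenth-note quintuplet (5 notes) (five quintuplet sixteenths span one quarter) = 8; dotted sixteenth note = 3; whole note = 32; thirty-second note = 1; sixteenth note = 2; dotted eighth note = 6.
Sum: 1 + 1 + 8 + 3 + 32 + 1 + 2 + 6 = 54.
Remaining: 56 − 54 = 2 thirty-second notes, which is a sixteenth note.

sixteenth note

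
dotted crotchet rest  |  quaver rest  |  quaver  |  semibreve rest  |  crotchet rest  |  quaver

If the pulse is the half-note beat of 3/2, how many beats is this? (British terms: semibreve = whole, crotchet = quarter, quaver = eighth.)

One half-note beat = 4 eighth notes.
Convert each value to eighth notes: dotted crotchet rest = 3; quaver rest = 1; quaver = 1; semibreve rest = 8; crotchet rest = 2; quaver = 1.
Sum: 3 + 1 + 1 + 8 + 2 + 1 = 16.
16 ÷ 4 = 4 beats.

4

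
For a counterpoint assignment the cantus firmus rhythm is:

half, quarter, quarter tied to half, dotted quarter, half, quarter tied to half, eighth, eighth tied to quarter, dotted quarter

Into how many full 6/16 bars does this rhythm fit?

10

One bar of 6/16 = 3 eighth notes.
Express everything in eighth notes: half = 4; quarter = 2; quarter tied to half (quarter + half) = 6; dotted quarter = 3; half = 4; quarter tied to half (quarter + half) = 6; eighth = 1; eighth tied to quarter (eighth + quarter) = 3; dotted quarter = 3.
Altogether 4 + 2 + 6 + 3 + 4 + 6 + 1 + 3 + 3 = 32.
32 ÷ 3 = 10 complete bars with 2 left over.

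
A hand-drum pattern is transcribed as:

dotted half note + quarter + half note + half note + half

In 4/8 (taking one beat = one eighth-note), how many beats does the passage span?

20

One eighth-note beat = 2 sixteenth notes.
Working in sixteenth notes: dotted half note = 12; quarter = 4; half note = 8; half note = 8; half = 8.
Adding: 12 + 4 + 8 + 8 + 8 = 40.
40 ÷ 2 = 20 beats.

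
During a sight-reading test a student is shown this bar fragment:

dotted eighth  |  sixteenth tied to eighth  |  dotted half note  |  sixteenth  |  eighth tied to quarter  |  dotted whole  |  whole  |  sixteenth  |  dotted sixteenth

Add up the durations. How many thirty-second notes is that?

In thirty-second notes: dotted eighth = 6; sixteenth tied to eighth (sixteenth + eighth) = 6; dotted half note = 24; sixteenth = 2; eighth tied to quarter (eighth + quarter) = 12; dotted whole = 48; whole = 32; sixteenth = 2; dotted sixteenth = 3.
Altogether 6 + 6 + 24 + 2 + 12 + 48 + 32 + 2 + 3 = 135 thirty-second notes.

135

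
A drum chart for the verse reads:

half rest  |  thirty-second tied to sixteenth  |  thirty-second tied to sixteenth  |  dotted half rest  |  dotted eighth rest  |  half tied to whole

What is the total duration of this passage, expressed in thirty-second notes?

In thirty-second notes: half rest = 16; thirty-second tied to sixteenth (thirty-second + sixteenth) = 3; thirty-second tied to sixteenth (thirty-second + sixteenth) = 3; dotted half rest = 24; dotted eighth rest = 6; half tied to whole (half + whole) = 48.
Total: 16 + 3 + 3 + 24 + 6 + 48 = 100 thirty-second notes.

100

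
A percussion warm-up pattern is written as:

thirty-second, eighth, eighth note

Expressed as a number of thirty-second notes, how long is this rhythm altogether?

Express everything in thirty-second notes: thirty-second = 1; eighth = 4; eighth note = 4.
Altogether 1 + 4 + 4 = 9 thirty-second notes.

9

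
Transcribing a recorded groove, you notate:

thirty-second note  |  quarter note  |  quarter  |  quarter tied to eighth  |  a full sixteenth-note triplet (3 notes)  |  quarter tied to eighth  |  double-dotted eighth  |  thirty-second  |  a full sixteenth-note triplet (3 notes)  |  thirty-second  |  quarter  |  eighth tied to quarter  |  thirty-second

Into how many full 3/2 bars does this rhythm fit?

One bar of 3/2 = 48 thirty-second notes.
In thirty-second notes: thirty-second note = 1; quarter note = 8; quarter = 8; quarter tied to eighth (quarter + eighth) = 12; a full sixteenth-note triplet (3 notes) (three triplet sixteenths span one eighth) = 4; quarter tied to eighth (quarter + eighth) = 12; double-dotted eighth = 7; thirty-second = 1; a full sixteenth-note triplet (3 notes) (three triplet sixteenths span one eighth) = 4; thirty-second = 1; quarter = 8; eighth tied to quarter (eighth + quarter) = 12; thirty-second = 1.
Adding: 1 + 8 + 8 + 12 + 4 + 12 + 7 + 1 + 4 + 1 + 8 + 12 + 1 = 79.
79 ÷ 48 = 1 complete bar with 31 left over.

1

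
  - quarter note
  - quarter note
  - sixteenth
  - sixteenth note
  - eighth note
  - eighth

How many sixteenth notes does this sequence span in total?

14

In sixteenth notes: quarter note = 4; quarter note = 4; sixteenth = 1; sixteenth note = 1; eighth note = 2; eighth = 2.
Sum: 4 + 4 + 1 + 1 + 2 + 2 = 14 sixteenth notes.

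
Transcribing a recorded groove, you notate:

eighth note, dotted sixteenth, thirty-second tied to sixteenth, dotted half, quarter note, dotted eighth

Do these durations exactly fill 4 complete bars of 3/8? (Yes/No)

One bar of 3/8 = 12 thirty-second notes, so 4 bars = 48.
Convert each value to thirty-second notes: eighth note = 4; dotted sixteenth = 3; thirty-second tied to sixteenth (thirty-second + sixteenth) = 3; dotted half = 24; quarter note = 8; dotted eighth = 6.
Total: 4 + 3 + 3 + 24 + 8 + 6 = 48.
48 equals 48, so the answer is Yes.

Yes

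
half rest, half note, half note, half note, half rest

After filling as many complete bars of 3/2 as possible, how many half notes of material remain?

One bar of 3/2 = 3 half notes.
Each duration in half notes: half rest = 1; half note = 1; half note = 1; half note = 1; half rest = 1.
Altogether 1 + 1 + 1 + 1 + 1 = 5.
5 ÷ 3 = 1 complete bar with 2 half notes remaining.

2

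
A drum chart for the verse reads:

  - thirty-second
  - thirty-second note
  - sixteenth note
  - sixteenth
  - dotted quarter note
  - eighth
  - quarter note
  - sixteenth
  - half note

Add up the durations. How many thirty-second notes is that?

In thirty-second notes: thirty-second = 1; thirty-second note = 1; sixteenth note = 2; sixteenth = 2; dotted quarter note = 12; eighth = 4; quarter note = 8; sixteenth = 2; half note = 16.
Altogether 1 + 1 + 2 + 2 + 12 + 4 + 8 + 2 + 16 = 48 thirty-second notes.

48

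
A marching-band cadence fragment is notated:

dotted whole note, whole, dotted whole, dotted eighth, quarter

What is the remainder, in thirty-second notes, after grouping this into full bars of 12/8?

46

One bar of 12/8 = 24 sixteenth notes.
Each duration in sixteenth notes: dotted whole note = 24; whole = 16; dotted whole = 24; dotted eighth = 3; quarter = 4.
Sum: 24 + 16 + 24 + 3 + 4 = 71.
71 ÷ 24 = 2 complete bars with 23 sixteenth notes remaining = 46 thirty-second notes.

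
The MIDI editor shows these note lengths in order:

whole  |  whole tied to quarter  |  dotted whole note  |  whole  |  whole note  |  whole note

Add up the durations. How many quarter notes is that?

Convert each value to quarter notes: whole = 4; whole tied to quarter (whole + quarter) = 5; dotted whole note = 6; whole = 4; whole note = 4; whole note = 4.
Total: 4 + 5 + 6 + 4 + 4 + 4 = 27 quarter notes.

27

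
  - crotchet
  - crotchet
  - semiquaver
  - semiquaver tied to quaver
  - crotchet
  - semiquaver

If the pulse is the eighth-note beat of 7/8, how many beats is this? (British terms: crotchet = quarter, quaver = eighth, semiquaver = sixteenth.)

8.5

One eighth-note beat = 2 sixteenth notes.
Each duration in sixteenth notes: crotchet = 4; crotchet = 4; semiquaver = 1; semiquaver tied to quaver (semiquaver + quaver) = 3; crotchet = 4; semiquaver = 1.
Sum: 4 + 4 + 1 + 3 + 4 + 1 = 17.
17 ÷ 2 = 8.5 beats.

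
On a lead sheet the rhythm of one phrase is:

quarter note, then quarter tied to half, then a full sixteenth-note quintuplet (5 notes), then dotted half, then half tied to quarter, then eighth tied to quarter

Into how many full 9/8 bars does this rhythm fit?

2

One bar of 9/8 = 9 eighth notes.
Working in eighth notes: quarter note = 2; quarter tied to half (quarter + half) = 6; a full sixteenth-note quintuplet (5 notes) (five quintuplet sixteenths span one quarter) = 2; dotted half = 6; half tied to quarter (half + quarter) = 6; eighth tied to quarter (eighth + quarter) = 3.
Sum: 2 + 6 + 2 + 6 + 6 + 3 = 25.
25 ÷ 9 = 2 complete bars with 7 left over.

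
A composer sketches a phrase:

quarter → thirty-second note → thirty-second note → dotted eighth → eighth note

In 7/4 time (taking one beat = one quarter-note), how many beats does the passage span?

One quarter-note beat = 8 thirty-second notes.
Each duration in thirty-second notes: quarter = 8; thirty-second note = 1; thirty-second note = 1; dotted eighth = 6; eighth note = 4.
Altogether 8 + 1 + 1 + 6 + 4 = 20.
20 ÷ 8 = 2.5 beats.

2.5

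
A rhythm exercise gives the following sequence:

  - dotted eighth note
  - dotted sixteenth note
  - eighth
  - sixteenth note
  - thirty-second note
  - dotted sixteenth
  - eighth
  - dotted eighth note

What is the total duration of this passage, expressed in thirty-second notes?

29

Convert each value to thirty-second notes: dotted eighth note = 6; dotted sixteenth note = 3; eighth = 4; sixteenth note = 2; thirty-second note = 1; dotted sixteenth = 3; eighth = 4; dotted eighth note = 6.
Adding: 6 + 3 + 4 + 2 + 1 + 3 + 4 + 6 = 29 thirty-second notes.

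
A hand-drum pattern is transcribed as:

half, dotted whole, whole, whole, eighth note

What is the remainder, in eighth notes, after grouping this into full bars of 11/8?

One bar of 11/8 = 11 eighth notes.
Express everything in eighth notes: half = 4; dotted whole = 12; whole = 8; whole = 8; eighth note = 1.
Total: 4 + 12 + 8 + 8 + 1 = 33.
33 ÷ 11 = 3 complete bars with 0 eighth notes remaining.

0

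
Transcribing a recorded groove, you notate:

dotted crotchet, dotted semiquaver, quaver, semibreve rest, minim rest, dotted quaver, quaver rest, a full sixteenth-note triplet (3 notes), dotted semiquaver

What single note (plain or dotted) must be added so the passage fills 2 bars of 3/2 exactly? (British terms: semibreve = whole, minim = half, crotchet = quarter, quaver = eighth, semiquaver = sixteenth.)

2 bars of 3/2 = 96 thirty-second notes.
Convert each value to thirty-second notes: dotted crotchet = 12; dotted semiquaver = 3; quaver = 4; semibreve rest = 32; minim rest = 16; dotted quaver = 6; quaver rest = 4; a full sixteenth-note triplet (3 notes) (three triplet sixteenths span one eighth) = 4; dotted semiquaver = 3.
Altogether 12 + 3 + 4 + 32 + 16 + 6 + 4 + 4 + 3 = 84.
Remaining: 96 − 84 = 12 thirty-second notes, which is a dotted quarter note.

dotted quarter note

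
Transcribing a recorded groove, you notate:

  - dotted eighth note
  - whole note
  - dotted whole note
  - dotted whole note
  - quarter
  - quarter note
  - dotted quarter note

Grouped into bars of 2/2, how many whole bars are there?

5

One bar of 2/2 = 16 sixteenth notes.
Each duration in sixteenth notes: dotted eighth note = 3; whole note = 16; dotted whole note = 24; dotted whole note = 24; quarter = 4; quarter note = 4; dotted quarter note = 6.
Adding: 3 + 16 + 24 + 24 + 4 + 4 + 6 = 81.
81 ÷ 16 = 5 complete bars with 1 left over.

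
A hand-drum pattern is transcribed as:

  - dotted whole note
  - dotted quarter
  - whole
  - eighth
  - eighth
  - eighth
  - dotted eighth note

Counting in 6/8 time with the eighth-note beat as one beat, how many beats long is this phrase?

One eighth-note beat = 2 sixteenth notes.
Express everything in sixteenth notes: dotted whole note = 24; dotted quarter = 6; whole = 16; eighth = 2; eighth = 2; eighth = 2; dotted eighth note = 3.
Total: 24 + 6 + 16 + 2 + 2 + 2 + 3 = 55.
55 ÷ 2 = 27.5 beats.

27.5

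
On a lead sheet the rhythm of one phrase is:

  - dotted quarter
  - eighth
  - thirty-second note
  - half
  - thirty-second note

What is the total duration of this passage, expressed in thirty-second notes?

In thirty-second notes: dotted quarter = 12; eighth = 4; thirty-second note = 1; half = 16; thirty-second note = 1.
Total: 12 + 4 + 1 + 16 + 1 = 34 thirty-second notes.

34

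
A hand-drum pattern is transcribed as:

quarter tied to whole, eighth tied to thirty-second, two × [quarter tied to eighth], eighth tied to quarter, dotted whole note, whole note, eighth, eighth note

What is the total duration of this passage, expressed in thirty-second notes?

169

Each duration in thirty-second notes: quarter tied to whole (quarter + whole) = 40; eighth tied to thirty-second (eighth + thirty-second) = 5; quarter tied to eighth (quarter + eighth) = 12; quarter tied to eighth (quarter + eighth) = 12; eighth tied to quarter (eighth + quarter) = 12; dotted whole note = 48; whole note = 32; eighth = 4; eighth note = 4.
Sum: 40 + 5 + 12 + 12 + 12 + 48 + 32 + 4 + 4 = 169 thirty-second notes.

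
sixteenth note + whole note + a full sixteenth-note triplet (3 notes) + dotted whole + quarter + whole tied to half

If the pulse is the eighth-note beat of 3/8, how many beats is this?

One eighth-note beat = 2 sixteenth notes.
Convert each value to sixteenth notes: sixteenth note = 1; whole note = 16; a full sixteenth-note triplet (3 notes) (three triplet sixteenths span one eighth) = 2; dotted whole = 24; quarter = 4; whole tied to half (whole + half) = 24.
Total: 1 + 16 + 2 + 24 + 4 + 24 = 71.
71 ÷ 2 = 35.5 beats.

35.5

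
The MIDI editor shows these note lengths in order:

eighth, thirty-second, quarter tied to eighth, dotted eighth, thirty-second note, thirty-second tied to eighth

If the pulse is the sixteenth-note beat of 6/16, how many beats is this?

14.5

One sixteenth-note beat = 2 thirty-second notes.
Working in thirty-second notes: eighth = 4; thirty-second = 1; quarter tied to eighth (quarter + eighth) = 12; dotted eighth = 6; thirty-second note = 1; thirty-second tied to eighth (thirty-second + eighth) = 5.
Total: 4 + 1 + 12 + 6 + 1 + 5 = 29.
29 ÷ 2 = 14.5 beats.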